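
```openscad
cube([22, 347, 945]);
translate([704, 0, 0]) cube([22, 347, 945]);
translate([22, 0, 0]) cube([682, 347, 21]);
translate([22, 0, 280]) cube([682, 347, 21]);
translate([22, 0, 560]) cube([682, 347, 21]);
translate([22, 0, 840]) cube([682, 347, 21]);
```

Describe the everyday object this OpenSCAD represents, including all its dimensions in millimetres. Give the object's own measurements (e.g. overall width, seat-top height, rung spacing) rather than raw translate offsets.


An open bookshelf. Two side panels, each 22 mm thick, 347 mm deep and 945 mm tall, stand 726 mm apart (outside-to-outside). Between them sit 4 shelves, each 21 mm thick and 347 mm deep, spanning the full gap between the sides. The bottom shelf rests on the floor (its underside at z = 0) and the clear gap between one shelf's top and the next shelf's underside is 259 mm.


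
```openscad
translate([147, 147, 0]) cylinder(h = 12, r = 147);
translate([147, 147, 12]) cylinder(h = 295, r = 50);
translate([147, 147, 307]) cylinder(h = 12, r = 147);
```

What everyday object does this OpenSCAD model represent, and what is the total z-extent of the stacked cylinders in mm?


A spool. The overall height is 319 mm.

Three coaxial cylinders, large–small–large — a spool. Two 12 mm flanges and a 295 mm core give 12 + 295 + 12 = 319 mm.


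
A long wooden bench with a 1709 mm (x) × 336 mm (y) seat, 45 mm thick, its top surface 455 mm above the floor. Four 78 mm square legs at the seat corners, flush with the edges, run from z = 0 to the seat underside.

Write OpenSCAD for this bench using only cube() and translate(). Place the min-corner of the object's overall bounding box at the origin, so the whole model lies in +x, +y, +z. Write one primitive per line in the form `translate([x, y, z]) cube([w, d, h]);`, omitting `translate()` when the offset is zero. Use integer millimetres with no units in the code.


// leg_h = 455 − 45 = 410
translate([0, 0, 410]) cube([1709, 336, 45]);
cube([78, 78, 410]);
translate([0, 258, 0]) cube([78, 78, 410]);
translate([1631, 0, 0]) cube([78, 78, 410]);
translate([1631, 258, 0]) cube([78, 78, 410]);


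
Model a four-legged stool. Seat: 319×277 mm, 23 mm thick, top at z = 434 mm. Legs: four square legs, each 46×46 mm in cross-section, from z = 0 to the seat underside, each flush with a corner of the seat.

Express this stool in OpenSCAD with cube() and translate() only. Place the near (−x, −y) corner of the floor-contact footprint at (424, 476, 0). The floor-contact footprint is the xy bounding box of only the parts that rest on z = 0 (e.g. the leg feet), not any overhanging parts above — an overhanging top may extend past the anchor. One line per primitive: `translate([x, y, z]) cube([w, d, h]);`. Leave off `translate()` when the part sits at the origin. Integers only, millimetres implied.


translate([424, 476, 411]) cube([319, 277, 23]);
translate([424, 476, 0]) cube([46, 46, 411]);
translate([697, 476, 0]) cube([46, 46, 411]);
translate([424, 707, 0]) cube([46, 46, 411]);
translate([697, 707, 0]) cube([46, 46, 411]);


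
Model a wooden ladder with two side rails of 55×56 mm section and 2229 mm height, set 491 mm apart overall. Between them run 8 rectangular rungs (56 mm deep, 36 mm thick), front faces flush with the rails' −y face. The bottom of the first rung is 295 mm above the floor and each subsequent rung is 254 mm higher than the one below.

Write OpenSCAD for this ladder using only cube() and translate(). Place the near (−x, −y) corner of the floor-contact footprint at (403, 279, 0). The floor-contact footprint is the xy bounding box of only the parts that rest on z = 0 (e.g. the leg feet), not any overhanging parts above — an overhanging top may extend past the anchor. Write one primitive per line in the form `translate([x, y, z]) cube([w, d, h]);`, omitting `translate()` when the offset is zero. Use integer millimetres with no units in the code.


translate([403, 279, 0]) cube([55, 56, 2229]);
translate([839, 279, 0]) cube([55, 56, 2229]);
translate([458, 279, 295]) cube([381, 56, 36]);
translate([458, 279, 549]) cube([381, 56, 36]);
translate([458, 279, 803]) cube([381, 56, 36]);
translate([458, 279, 1057]) cube([381, 56, 36]);
translate([458, 279, 1311]) cube([381, 56, 36]);
translate([458, 279, 1565]) cube([381, 56, 36]);
translate([458, 279, 1819]) cube([381, 56, 36]);
translate([458, 279, 2073]) cube([381, 56, 36]);


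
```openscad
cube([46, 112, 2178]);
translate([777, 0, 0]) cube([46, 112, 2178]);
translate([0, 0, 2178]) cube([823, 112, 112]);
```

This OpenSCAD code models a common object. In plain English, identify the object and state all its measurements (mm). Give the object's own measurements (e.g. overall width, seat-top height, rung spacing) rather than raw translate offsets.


A door frame. The clear opening is 731 mm wide and 2178 mm high. Two 46 mm wide jambs, 112 mm deep, stand either side of the opening from the floor to the top of the opening. A 112 mm thick head sits across the top of both jambs, spanning the full outside width of the frame.


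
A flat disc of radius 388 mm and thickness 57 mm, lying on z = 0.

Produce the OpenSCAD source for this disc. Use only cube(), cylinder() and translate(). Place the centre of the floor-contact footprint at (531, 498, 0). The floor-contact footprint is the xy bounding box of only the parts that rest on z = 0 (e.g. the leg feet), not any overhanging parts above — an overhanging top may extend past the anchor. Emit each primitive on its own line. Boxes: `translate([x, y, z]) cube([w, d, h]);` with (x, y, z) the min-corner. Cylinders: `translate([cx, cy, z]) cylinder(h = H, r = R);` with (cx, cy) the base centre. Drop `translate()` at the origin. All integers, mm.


translate([531, 498, 0]) cylinder(h = 57, r = 388);


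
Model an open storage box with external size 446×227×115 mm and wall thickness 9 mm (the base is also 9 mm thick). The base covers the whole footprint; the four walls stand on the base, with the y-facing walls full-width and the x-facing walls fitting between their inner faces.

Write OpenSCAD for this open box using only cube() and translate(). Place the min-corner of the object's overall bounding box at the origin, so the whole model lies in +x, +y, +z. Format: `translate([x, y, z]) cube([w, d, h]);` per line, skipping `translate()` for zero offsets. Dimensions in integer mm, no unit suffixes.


cube([446, 227, 9]);
translate([0, 0, 9]) cube([446, 9, 106]);
translate([0, 218, 9]) cube([446, 9, 106]);
translate([0, 9, 9]) cube([9, 209, 106]);
translate([437, 9, 9]) cube([9, 209, 106]);


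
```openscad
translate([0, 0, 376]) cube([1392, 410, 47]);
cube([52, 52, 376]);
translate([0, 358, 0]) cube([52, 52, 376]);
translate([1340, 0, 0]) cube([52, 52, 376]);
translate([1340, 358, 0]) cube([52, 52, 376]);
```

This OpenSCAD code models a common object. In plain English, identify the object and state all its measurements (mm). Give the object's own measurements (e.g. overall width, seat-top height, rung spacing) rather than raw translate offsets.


A long wooden bench with a 1392 mm (x) × 410 mm (y) seat, 47 mm thick, its top surface 423 mm above the floor. Four 52 mm square legs at the seat corners, flush with the edges, run from z = 0 to the seat underside.


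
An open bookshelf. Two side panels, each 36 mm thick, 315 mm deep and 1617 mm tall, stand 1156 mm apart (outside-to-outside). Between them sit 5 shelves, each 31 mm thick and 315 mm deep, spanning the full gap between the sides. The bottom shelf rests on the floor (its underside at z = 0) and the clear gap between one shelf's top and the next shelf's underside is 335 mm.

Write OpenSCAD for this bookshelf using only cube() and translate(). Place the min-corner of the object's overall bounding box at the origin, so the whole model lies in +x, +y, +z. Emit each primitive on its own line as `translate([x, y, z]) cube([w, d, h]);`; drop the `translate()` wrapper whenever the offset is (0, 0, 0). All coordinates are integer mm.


cube([36, 315, 1617]);
translate([1120, 0, 0]) cube([36, 315, 1617]);
translate([36, 0, 0]) cube([1084, 315, 31]);
translate([36, 0, 366]) cube([1084, 315, 31]);
translate([36, 0, 732]) cube([1084, 315, 31]);
translate([36, 0, 1098]) cube([1084, 315, 31]);
translate([36, 0, 1464]) cube([1084, 315, 31]);


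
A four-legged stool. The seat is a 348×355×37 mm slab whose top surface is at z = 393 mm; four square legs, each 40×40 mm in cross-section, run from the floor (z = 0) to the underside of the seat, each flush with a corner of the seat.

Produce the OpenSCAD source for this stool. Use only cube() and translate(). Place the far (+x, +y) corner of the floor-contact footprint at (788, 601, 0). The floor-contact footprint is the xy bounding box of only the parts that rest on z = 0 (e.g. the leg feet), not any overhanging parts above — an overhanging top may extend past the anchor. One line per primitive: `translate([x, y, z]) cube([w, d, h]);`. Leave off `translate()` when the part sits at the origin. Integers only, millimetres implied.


translate([440, 246, 356]) cube([348, 355, 37]);
translate([440, 246, 0]) cube([40, 40, 356]);
translate([748, 246, 0]) cube([40, 40, 356]);
translate([440, 561, 0]) cube([40, 40, 356]);
translate([748, 561, 0]) cube([40, 40, 356]);


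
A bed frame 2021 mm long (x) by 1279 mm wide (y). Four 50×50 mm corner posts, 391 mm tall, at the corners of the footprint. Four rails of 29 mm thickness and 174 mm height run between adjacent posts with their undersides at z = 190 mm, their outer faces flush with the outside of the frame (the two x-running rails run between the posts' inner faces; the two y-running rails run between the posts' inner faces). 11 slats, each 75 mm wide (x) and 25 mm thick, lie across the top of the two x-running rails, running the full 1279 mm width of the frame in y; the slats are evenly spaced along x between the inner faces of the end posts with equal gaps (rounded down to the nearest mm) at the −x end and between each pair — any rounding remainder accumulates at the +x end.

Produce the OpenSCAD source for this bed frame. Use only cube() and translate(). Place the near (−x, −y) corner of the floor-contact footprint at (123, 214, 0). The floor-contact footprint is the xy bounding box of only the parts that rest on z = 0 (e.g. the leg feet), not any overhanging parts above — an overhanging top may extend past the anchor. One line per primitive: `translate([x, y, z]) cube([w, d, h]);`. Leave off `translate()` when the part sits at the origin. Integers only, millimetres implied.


translate([123, 214, 0]) cube([50, 50, 391]);
translate([123, 1443, 0]) cube([50, 50, 391]);
translate([2094, 214, 0]) cube([50, 50, 391]);
translate([2094, 1443, 0]) cube([50, 50, 391]);
translate([173, 214, 190]) cube([1921, 29, 174]);
translate([173, 1464, 190]) cube([1921, 29, 174]);
translate([123, 264, 190]) cube([29, 1179, 174]);
translate([2115, 264, 190]) cube([29, 1179, 174]);
translate([264, 214, 364]) cube([75, 1279, 25]);
translate([430, 214, 364]) cube([75, 1279, 25]);
translate([596, 214, 364]) cube([75, 1279, 25]);
translate([762, 214, 364]) cube([75, 1279, 25]);
translate([928, 214, 364]) cube([75, 1279, 25]);
translate([1094, 214, 364]) cube([75, 1279, 25]);
translate([1260, 214, 364]) cube([75, 1279, 25]);
translate([1426, 214, 364]) cube([75, 1279, 25]);
translate([1592, 214, 364]) cube([75, 1279, 25]);
translate([1758, 214, 364]) cube([75, 1279, 25]);
translate([1924, 214, 364]) cube([75, 1279, 25]);


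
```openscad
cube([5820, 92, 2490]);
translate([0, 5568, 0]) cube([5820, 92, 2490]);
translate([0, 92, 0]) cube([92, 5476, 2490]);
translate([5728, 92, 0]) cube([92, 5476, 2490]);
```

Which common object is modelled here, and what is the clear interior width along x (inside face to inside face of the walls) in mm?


A house (or room) frame. The interior width is 5636 mm.

Four 2490 mm walls enclosing a rectangle with no floor or roof — a room or house frame. Outside width is 5820 mm and wall thickness is 92 mm, so the interior width is 5820 − 2 × 92 = 5636 mm.


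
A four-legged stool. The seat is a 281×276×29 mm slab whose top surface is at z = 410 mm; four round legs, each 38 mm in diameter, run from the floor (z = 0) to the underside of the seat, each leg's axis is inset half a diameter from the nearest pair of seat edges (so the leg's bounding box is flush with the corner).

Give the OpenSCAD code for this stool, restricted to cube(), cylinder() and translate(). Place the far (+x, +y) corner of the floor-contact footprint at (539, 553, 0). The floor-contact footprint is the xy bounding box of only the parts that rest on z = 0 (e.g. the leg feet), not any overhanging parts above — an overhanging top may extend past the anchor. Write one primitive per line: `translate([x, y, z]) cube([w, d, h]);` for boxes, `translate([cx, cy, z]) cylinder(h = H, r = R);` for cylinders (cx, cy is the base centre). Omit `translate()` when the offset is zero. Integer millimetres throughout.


// leg_h = 410 - 29 = 381
translate([258, 277, 381]) cube([281, 276, 29]);
translate([277, 296, 0]) cylinder(h = 381, r = 19);
translate([520, 296, 0]) cylinder(h = 381, r = 19);
translate([277, 534, 0]) cylinder(h = 381, r = 19);
translate([520, 534, 0]) cylinder(h = 381, r = 19);


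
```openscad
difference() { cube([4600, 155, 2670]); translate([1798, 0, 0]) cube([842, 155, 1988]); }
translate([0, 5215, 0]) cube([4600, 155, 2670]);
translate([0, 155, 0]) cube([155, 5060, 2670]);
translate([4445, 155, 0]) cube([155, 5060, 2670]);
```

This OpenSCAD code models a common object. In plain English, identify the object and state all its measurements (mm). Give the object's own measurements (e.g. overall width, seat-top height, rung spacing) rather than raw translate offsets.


A single room: four walls, each 2670 mm tall and 155 mm thick, enclosing an outside footprint 4600×5370 mm (x × y), no floor or roof. The front and back walls (−y and +y sides) run the full x-width; the side walls fit between their inner faces. A door opening 842 mm wide and 1988 mm tall is cut through the front wall from the floor up, its −x edge 1798 mm from the wall's −x end.


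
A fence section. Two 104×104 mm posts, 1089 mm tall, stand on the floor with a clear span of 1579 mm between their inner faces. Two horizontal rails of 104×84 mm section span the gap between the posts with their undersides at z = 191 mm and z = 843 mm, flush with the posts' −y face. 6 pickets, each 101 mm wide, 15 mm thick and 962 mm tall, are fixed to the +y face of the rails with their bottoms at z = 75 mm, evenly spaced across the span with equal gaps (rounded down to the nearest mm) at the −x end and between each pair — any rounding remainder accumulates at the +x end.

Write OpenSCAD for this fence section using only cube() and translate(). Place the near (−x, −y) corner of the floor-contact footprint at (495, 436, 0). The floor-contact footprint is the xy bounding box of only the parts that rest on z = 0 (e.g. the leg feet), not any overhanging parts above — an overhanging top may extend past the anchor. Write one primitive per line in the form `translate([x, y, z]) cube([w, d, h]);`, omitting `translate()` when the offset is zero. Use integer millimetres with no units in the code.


translate([495, 436, 0]) cube([104, 104, 1089]);
translate([2178, 436, 0]) cube([104, 104, 1089]);
translate([599, 436, 191]) cube([1579, 104, 84]);
translate([599, 436, 843]) cube([1579, 104, 84]);
translate([738, 540, 75]) cube([101, 15, 962]);
translate([978, 540, 75]) cube([101, 15, 962]);
translate([1218, 540, 75]) cube([101, 15, 962]);
translate([1458, 540, 75]) cube([101, 15, 962]);
translate([1698, 540, 75]) cube([101, 15, 962]);
translate([1938, 540, 75]) cube([101, 15, 962]);


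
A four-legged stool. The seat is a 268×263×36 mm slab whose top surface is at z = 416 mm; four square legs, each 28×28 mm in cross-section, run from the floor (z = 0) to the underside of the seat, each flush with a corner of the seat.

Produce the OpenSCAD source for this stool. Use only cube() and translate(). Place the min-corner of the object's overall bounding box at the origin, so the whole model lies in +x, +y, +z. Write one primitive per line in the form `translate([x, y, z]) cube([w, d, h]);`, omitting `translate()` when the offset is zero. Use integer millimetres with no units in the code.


translate([0, 0, 380]) cube([268, 263, 36]);
cube([28, 28, 380]);
translate([240, 0, 0]) cube([28, 28, 380]);
translate([0, 235, 0]) cube([28, 28, 380]);
translate([240, 235, 0]) cube([28, 28, 380]);


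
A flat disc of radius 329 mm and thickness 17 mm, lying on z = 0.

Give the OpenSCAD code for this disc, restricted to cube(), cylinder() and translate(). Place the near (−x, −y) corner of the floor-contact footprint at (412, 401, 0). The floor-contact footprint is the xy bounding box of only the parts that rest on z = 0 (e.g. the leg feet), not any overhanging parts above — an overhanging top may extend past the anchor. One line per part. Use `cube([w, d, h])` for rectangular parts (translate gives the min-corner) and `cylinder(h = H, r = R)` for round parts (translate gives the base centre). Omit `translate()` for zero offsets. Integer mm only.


translate([741, 730, 0]) cylinder(h = 17, r = 329);


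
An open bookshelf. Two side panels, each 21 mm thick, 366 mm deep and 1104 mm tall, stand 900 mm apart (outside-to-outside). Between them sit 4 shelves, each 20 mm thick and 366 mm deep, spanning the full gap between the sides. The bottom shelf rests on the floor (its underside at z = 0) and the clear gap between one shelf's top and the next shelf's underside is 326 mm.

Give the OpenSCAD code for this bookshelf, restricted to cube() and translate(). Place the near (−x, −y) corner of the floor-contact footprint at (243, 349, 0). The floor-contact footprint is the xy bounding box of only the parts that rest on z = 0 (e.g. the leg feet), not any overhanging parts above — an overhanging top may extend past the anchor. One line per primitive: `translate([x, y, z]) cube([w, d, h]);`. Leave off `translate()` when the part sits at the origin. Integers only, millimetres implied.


translate([243, 349, 0]) cube([21, 366, 1104]);
translate([1122, 349, 0]) cube([21, 366, 1104]);
translate([264, 349, 0]) cube([858, 366, 20]);
translate([264, 349, 346]) cube([858, 366, 20]);
translate([264, 349, 692]) cube([858, 366, 20]);
translate([264, 349, 1038]) cube([858, 366, 20]);


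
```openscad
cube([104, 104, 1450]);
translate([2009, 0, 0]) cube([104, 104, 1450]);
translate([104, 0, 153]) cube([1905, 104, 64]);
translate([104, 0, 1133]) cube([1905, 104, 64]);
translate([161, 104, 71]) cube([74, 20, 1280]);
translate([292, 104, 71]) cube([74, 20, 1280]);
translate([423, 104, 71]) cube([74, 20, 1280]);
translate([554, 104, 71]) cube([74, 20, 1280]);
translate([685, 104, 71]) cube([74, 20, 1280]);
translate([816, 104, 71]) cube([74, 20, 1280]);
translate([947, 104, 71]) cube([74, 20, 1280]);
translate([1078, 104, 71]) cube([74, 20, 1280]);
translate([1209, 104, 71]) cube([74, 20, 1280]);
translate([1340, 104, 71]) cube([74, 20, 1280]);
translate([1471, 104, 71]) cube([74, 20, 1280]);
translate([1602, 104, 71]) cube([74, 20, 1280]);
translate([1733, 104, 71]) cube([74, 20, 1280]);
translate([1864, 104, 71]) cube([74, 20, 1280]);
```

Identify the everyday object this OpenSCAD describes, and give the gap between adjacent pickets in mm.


A fence section. The picket gap is 57 mm.

Two posts, two rails, 14 pickets — a fence section. Span 1905 mm holds 14 pickets of 74 mm with 15 equal gaps: ⌊(1905 − 14·74) / 15⌋ = 57 mm.


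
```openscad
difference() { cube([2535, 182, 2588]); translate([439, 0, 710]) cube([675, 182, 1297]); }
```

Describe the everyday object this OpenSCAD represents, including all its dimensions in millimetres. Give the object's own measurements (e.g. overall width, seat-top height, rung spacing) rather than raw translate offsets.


A wall 2535 mm long (x), 182 mm thick (y), 2588 mm tall, with a rectangular window opening cut through it. The opening is 675 mm wide and 1297 mm tall; its sill is at z = 710 mm and its near (−x) edge is 439 mm from the wall's −x end. The opening passes through the full wall thickness.


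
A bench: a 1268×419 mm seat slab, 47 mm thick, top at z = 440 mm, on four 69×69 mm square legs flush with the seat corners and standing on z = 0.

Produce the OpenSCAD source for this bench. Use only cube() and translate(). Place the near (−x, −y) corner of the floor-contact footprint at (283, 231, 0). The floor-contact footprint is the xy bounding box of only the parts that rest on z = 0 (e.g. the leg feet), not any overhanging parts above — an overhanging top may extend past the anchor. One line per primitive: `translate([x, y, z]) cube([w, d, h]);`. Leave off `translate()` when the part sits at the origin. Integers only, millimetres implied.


translate([283, 231, 393]) cube([1268, 419, 47]);
translate([283, 231, 0]) cube([69, 69, 393]);
translate([283, 581, 0]) cube([69, 69, 393]);
translate([1482, 231, 0]) cube([69, 69, 393]);
translate([1482, 581, 0]) cube([69, 69, 393]);


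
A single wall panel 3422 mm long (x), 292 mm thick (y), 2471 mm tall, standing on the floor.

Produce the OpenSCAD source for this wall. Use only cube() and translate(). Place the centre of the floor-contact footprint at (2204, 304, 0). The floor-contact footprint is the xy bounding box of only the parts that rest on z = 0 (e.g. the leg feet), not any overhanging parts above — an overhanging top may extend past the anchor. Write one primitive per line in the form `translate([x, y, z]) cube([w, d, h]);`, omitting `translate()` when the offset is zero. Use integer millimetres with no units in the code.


translate([493, 158, 0]) cube([3422, 292, 2471]);


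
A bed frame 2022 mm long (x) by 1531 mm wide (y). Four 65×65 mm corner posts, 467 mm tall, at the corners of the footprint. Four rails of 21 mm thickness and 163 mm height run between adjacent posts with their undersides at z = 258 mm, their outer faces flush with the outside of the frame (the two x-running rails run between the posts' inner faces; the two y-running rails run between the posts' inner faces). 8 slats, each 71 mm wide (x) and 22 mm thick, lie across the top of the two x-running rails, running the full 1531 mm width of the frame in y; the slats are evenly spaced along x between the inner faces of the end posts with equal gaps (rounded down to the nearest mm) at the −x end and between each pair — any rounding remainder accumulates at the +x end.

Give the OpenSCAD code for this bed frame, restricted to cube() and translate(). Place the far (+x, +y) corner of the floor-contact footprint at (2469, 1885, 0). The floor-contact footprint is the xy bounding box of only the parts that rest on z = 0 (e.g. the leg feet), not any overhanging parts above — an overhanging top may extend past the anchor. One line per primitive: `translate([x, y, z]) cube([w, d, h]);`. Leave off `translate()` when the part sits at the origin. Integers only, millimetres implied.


// slat z = rail_z + rail_h = 258 + 163 = 421
// slat gap = ⌊(1892 − 8·71) / 9⌋ = 147
translate([447, 354, 0]) cube([65, 65, 467]);
translate([447, 1820, 0]) cube([65, 65, 467]);
translate([2404, 354, 0]) cube([65, 65, 467]);
translate([2404, 1820, 0]) cube([65, 65, 467]);
translate([512, 354, 258]) cube([1892, 21, 163]);
translate([512, 1864, 258]) cube([1892, 21, 163]);
translate([447, 419, 258]) cube([21, 1401, 163]);
translate([2448, 419, 258]) cube([21, 1401, 163]);
translate([659, 354, 421]) cube([71, 1531, 22]);
translate([877, 354, 421]) cube([71, 1531, 22]);
translate([1095, 354, 421]) cube([71, 1531, 22]);
translate([1313, 354, 421]) cube([71, 1531, 22]);
translate([1531, 354, 421]) cube([71, 1531, 22]);
translate([1749, 354, 421]) cube([71, 1531, 22]);
translate([1967, 354, 421]) cube([71, 1531, 22]);
translate([2185, 354, 421]) cube([71, 1531, 22]);


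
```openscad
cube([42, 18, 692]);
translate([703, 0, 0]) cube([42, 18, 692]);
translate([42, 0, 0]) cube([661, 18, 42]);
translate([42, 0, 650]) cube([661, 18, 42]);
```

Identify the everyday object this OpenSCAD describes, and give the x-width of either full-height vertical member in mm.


A picture frame. The border width is 42 mm.

Four thin pieces enclosing a rectangular opening — a picture frame. The two full-height stiles are 692 mm tall; the top rail sits at z = 650 and is 42 mm tall, so the border above the opening is 692 − 650 = 42 mm, matching the stile x-width.


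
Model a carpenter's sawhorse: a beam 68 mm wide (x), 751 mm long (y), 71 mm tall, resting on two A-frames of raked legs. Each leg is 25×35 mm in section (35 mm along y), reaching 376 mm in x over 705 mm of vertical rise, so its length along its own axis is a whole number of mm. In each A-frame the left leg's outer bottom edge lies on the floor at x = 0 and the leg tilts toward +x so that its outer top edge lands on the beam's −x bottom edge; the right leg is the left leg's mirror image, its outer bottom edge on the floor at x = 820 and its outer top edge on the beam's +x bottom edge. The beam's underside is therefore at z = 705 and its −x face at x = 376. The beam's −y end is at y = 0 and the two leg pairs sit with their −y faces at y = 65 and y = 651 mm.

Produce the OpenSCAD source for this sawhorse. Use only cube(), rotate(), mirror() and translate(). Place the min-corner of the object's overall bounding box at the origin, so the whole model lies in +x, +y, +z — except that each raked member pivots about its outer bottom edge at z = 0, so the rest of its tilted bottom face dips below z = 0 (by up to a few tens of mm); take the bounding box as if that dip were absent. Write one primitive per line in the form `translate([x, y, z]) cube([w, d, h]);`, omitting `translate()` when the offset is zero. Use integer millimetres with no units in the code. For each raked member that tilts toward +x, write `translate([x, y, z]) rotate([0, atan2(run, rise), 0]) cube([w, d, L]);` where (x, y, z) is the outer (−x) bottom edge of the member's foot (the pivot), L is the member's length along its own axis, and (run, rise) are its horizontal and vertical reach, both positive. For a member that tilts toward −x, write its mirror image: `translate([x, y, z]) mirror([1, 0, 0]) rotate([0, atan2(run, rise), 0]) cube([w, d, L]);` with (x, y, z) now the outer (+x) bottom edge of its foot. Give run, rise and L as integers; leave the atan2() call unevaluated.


translate([376, 0, 705]) cube([68, 751, 71]);
translate([0, 65, 0]) rotate([0, atan2(376, 705), 0]) cube([25, 35, 799]);
translate([820, 65, 0]) mirror([1, 0, 0]) rotate([0, atan2(376, 705), 0]) cube([25, 35, 799]);
translate([0, 651, 0]) rotate([0, atan2(376, 705), 0]) cube([25, 35, 799]);
translate([820, 651, 0]) mirror([1, 0, 0]) rotate([0, atan2(376, 705), 0]) cube([25, 35, 799]);


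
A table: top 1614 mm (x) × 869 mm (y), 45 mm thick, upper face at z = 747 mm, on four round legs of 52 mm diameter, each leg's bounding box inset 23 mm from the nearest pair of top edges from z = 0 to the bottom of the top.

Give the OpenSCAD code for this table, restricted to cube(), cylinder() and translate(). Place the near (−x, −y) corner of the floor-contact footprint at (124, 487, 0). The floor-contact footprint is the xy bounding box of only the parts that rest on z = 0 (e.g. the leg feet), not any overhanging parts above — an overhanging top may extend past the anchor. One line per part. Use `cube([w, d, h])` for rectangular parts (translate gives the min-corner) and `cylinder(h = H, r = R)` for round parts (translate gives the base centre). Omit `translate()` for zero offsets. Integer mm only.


translate([101, 464, 702]) cube([1614, 869, 45]);
translate([150, 513, 0]) cylinder(h = 702, r = 26);
translate([1666, 513, 0]) cylinder(h = 702, r = 26);
translate([150, 1284, 0]) cylinder(h = 702, r = 26);
translate([1666, 1284, 0]) cylinder(h = 702, r = 26);


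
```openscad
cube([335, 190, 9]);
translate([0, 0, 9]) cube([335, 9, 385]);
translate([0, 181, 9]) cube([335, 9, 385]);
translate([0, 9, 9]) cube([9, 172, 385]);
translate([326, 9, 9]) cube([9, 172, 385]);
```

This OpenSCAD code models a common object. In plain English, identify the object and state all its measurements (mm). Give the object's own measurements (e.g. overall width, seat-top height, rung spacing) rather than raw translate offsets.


An open-topped rectangular box: outside dimensions 335×190×394 mm, with a uniform wall and base thickness of 9 mm. The base is a full 335×190 slab on the floor; four walls sit on top of the base. The front and back walls (the −y and +y sides) span the full width; the two side walls fit between them.


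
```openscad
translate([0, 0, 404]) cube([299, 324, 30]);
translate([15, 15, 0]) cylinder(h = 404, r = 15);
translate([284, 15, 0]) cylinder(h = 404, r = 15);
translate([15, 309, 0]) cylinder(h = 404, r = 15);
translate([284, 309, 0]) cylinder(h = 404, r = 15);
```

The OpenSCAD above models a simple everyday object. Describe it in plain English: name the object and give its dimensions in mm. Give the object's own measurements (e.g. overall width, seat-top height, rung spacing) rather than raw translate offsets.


A four-legged stool. The seat is a 299×324×30 mm slab whose top surface is at z = 434 mm; four round legs, each 30 mm in diameter, run from the floor (z = 0) to the underside of the seat, each leg's axis is inset half a diameter from the nearest pair of seat edges (so the leg's bounding box is flush with the corner).


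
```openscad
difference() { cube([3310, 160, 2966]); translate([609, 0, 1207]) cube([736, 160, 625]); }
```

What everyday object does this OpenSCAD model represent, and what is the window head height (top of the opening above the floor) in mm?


A wall with a window opening. The window head height is 1832 mm.

A wall with a rectangular opening subtracted — a window. Sill at z = 1207, opening 625 mm tall, so the head is at 1207 + 625 = 1832 mm.


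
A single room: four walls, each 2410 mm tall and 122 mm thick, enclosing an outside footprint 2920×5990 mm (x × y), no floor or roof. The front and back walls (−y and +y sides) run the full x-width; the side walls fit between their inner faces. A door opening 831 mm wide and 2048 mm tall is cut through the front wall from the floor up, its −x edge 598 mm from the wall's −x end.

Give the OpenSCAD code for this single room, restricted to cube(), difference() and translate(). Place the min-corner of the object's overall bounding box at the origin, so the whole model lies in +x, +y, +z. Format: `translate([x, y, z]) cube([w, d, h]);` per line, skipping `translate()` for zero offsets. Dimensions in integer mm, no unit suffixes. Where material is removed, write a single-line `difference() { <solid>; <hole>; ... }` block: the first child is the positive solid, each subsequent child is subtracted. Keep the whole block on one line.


difference() { cube([2920, 122, 2410]); translate([598, 0, 0]) cube([831, 122, 2048]); }
translate([0, 5868, 0]) cube([2920, 122, 2410]);
translate([0, 122, 0]) cube([122, 5746, 2410]);
translate([2798, 122, 0]) cube([122, 5746, 2410]);


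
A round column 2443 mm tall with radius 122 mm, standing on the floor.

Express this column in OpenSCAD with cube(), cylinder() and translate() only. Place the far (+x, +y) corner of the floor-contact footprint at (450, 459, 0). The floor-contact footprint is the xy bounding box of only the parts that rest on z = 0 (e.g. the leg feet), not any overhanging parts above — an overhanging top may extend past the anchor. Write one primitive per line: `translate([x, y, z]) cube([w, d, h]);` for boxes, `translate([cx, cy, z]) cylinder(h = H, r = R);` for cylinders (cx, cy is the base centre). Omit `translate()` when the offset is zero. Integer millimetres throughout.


translate([328, 337, 0]) cylinder(h = 2443, r = 122);


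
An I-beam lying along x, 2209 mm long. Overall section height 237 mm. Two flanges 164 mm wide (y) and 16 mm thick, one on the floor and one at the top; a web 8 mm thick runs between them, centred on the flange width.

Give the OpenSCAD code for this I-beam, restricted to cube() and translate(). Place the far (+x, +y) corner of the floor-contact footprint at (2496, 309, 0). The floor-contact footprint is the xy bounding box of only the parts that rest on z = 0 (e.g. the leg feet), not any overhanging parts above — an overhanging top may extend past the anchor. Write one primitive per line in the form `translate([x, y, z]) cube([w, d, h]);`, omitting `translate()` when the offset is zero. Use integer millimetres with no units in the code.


translate([287, 145, 0]) cube([2209, 164, 16]);
translate([287, 223, 16]) cube([2209, 8, 205]);
translate([287, 145, 221]) cube([2209, 164, 16]);


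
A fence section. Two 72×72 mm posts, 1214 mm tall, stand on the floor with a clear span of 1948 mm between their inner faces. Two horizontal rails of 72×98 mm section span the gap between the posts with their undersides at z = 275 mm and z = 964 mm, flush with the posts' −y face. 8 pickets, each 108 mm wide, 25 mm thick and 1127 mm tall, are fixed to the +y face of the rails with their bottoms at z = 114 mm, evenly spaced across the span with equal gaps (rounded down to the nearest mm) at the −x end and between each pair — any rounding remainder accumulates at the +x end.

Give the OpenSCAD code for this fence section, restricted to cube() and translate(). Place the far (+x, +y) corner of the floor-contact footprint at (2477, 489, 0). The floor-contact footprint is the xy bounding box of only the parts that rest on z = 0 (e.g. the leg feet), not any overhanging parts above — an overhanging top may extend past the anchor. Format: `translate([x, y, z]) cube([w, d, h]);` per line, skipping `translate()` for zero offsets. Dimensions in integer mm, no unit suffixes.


translate([385, 417, 0]) cube([72, 72, 1214]);
translate([2405, 417, 0]) cube([72, 72, 1214]);
translate([457, 417, 275]) cube([1948, 72, 98]);
translate([457, 417, 964]) cube([1948, 72, 98]);
translate([577, 489, 114]) cube([108, 25, 1127]);
translate([805, 489, 114]) cube([108, 25, 1127]);
translate([1033, 489, 114]) cube([108, 25, 1127]);
translate([1261, 489, 114]) cube([108, 25, 1127]);
translate([1489, 489, 114]) cube([108, 25, 1127]);
translate([1717, 489, 114]) cube([108, 25, 1127]);
translate([1945, 489, 114]) cube([108, 25, 1127]);
translate([2173, 489, 114]) cube([108, 25, 1127]);


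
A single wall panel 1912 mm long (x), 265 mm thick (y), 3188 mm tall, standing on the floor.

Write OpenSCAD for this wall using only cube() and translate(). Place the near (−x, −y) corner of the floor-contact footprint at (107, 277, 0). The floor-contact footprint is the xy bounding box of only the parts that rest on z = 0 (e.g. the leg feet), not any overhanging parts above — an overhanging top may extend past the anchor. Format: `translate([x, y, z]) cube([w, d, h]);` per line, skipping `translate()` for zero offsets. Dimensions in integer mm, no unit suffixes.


translate([107, 277, 0]) cube([1912, 265, 3188]);


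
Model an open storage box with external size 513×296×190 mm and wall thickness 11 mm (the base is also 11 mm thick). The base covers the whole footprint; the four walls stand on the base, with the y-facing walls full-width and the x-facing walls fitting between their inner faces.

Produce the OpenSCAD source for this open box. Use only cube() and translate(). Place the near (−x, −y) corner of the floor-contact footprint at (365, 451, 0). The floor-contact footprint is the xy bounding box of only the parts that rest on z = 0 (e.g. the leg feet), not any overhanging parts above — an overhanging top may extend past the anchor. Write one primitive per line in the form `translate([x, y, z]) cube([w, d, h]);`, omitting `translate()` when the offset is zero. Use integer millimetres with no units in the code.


translate([365, 451, 0]) cube([513, 296, 11]);
translate([365, 451, 11]) cube([513, 11, 179]);
translate([365, 736, 11]) cube([513, 11, 179]);
translate([365, 462, 11]) cube([11, 274, 179]);
translate([867, 462, 11]) cube([11, 274, 179]);


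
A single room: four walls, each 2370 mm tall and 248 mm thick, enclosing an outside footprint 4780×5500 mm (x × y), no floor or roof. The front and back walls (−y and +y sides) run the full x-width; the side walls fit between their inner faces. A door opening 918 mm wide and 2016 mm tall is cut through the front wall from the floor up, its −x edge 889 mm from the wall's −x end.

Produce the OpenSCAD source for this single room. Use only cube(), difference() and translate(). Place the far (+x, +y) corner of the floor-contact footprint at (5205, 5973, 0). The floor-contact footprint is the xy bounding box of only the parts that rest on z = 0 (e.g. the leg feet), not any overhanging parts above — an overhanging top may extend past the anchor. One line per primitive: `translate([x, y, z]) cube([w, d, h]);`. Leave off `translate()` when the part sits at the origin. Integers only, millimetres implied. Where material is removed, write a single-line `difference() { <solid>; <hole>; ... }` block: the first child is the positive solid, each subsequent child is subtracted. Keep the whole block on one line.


difference() { translate([425, 473, 0]) cube([4780, 248, 2370]); translate([1314, 473, 0]) cube([918, 248, 2016]); }
translate([425, 5725, 0]) cube([4780, 248, 2370]);
translate([425, 721, 0]) cube([248, 5004, 2370]);
translate([4957, 721, 0]) cube([248, 5004, 2370]);


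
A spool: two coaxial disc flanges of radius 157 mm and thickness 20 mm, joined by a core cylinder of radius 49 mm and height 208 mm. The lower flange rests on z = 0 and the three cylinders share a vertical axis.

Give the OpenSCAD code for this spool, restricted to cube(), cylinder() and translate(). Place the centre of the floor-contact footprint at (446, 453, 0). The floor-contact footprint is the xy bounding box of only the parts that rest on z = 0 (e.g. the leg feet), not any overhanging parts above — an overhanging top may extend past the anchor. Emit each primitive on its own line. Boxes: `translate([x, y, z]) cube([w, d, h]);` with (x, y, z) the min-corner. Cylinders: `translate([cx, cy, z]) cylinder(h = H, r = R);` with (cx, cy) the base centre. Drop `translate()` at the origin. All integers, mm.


translate([446, 453, 0]) cylinder(h = 20, r = 157);
translate([446, 453, 20]) cylinder(h = 208, r = 49);
translate([446, 453, 228]) cylinder(h = 20, r = 157);


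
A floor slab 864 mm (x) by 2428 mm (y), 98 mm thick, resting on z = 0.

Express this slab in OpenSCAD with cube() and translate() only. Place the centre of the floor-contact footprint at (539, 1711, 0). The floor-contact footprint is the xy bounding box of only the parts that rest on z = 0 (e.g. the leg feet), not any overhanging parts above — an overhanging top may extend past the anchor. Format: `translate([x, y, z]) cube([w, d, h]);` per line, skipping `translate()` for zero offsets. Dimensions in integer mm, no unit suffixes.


translate([107, 497, 0]) cube([864, 2428, 98]);


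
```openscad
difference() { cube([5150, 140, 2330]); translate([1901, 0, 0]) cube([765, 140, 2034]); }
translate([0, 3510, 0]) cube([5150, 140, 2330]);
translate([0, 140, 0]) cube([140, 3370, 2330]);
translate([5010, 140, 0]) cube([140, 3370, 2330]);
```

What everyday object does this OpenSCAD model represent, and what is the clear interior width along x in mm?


A single room. The interior width is 4870 mm.

Four walls enclosing a rectangle with a door in the front wall — a room. Outside width 5150 minus two 140 mm walls gives 4870 mm.


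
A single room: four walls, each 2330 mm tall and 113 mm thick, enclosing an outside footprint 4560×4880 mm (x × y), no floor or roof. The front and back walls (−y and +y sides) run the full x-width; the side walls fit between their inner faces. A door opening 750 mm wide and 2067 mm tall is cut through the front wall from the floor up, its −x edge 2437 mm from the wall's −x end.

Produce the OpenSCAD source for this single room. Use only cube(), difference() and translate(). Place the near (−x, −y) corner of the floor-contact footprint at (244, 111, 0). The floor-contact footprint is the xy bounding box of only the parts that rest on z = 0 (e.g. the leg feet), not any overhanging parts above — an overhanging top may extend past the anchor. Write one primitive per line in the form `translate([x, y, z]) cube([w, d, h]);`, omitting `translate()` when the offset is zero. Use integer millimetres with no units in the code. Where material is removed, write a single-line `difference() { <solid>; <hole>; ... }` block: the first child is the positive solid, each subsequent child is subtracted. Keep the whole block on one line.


difference() { translate([244, 111, 0]) cube([4560, 113, 2330]); translate([2681, 111, 0]) cube([750, 113, 2067]); }
translate([244, 4878, 0]) cube([4560, 113, 2330]);
translate([244, 224, 0]) cube([113, 4654, 2330]);
translate([4691, 224, 0]) cube([113, 4654, 2330]);
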